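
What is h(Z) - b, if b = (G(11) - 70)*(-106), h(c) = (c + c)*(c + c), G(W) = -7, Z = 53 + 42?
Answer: 27938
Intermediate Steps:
Z = 95
h(c) = 4*c² (h(c) = (2*c)*(2*c) = 4*c²)
b = 8162 (b = (-7 - 70)*(-106) = -77*(-106) = 8162)
h(Z) - b = 4*95² - 1*8162 = 4*9025 - 8162 = 36100 - 8162 = 27938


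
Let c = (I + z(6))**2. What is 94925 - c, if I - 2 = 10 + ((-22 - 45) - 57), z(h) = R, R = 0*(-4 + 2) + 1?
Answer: 82604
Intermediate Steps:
R = 1 (R = 0*(-2) + 1 = 0 + 1 = 1)
z(h) = 1
I = -112 (I = 2 + (10 + ((-22 - 45) - 57)) = 2 + (10 + (-67 - 57)) = 2 + (10 - 124) = 2 - 114 = -112)
c = 12321 (c = (-112 + 1)**2 = (-111)**2 = 12321)
94925 - c = 94925 - 1*12321 = 94925 - 12321 = 82604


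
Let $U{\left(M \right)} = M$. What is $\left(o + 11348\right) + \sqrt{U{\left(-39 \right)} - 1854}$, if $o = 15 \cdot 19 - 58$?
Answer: $11575 + i \sqrt{1893} \approx 11575.0 + 43.509 i$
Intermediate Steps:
$o = 227$ ($o = 285 - 58 = 227$)
$\left(o + 11348\right) + \sqrt{U{\left(-39 \right)} - 1854} = \left(227 + 11348\right) + \sqrt{-39 - 1854} = 11575 + \sqrt{-1893} = 11575 + i \sqrt{1893}$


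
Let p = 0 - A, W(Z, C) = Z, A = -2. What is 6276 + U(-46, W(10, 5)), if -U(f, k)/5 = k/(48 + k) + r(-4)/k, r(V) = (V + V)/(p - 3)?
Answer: 181863/29 ≈ 6271.1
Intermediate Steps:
p = 2 (p = 0 - 1*(-2) = 0 + 2 = 2)
r(V) = -2*V (r(V) = (V + V)/(2 - 3) = (2*V)/(-1) = (2*V)*(-1) = -2*V)
U(f, k) = -40/k - 5*k/(48 + k) (U(f, k) = -5*(k/(48 + k) + (-2*(-4))/k) = -5*(k/(48 + k) + 8/k) = -5*(8/k + k/(48 + k)) = -40/k - 5*k/(48 + k))
6276 + U(-46, W(10, 5)) = 6276 + 5*(-384 - 1*10**2 - 8*10)/(10*(48 + 10)) = 6276 + 5*(1/10)*(-384 - 1*100 - 80)/58 = 6276 + 5*(1/10)*(1/58)*(-384 - 100 - 80) = 6276 + 5*(1/10)*(1/58)*(-564) = 6276 - 141/29 = 181863/29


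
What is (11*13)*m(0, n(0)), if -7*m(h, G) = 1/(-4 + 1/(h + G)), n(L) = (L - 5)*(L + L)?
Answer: 0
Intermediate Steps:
n(L) = 2*L*(-5 + L) (n(L) = (-5 + L)*(2*L) = 2*L*(-5 + L))
m(h, G) = -1/(7*(-4 + 1/(G + h))) (m(h, G) = -1/(7*(-4 + 1/(h + G))) = -1/(7*(-4 + 1/(G + h))))
(11*13)*m(0, n(0)) = (11*13)*((2*0*(-5 + 0) + 0)/(7*(-1 + 4*(2*0*(-5 + 0)) + 4*0))) = 143*((2*0*(-5) + 0)/(7*(-1 + 4*(2*0*(-5)) + 0))) = 143*((0 + 0)/(7*(-1 + 4*0 + 0))) = 143*((⅐)*0/(-1 + 0 + 0)) = 143*((⅐)*0/(-1)) = 143*((⅐)*(-1)*0) = 143*0 = 0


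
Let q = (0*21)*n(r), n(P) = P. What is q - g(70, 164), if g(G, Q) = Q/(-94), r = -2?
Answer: 82/47 ≈ 1.7447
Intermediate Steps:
q = 0 (q = (0*21)*(-2) = 0*(-2) = 0)
g(G, Q) = -Q/94 (g(G, Q) = Q*(-1/94) = -Q/94)
q - g(70, 164) = 0 - (-1)*164/94 = 0 - 1*(-82/47) = 0 + 82/47 = 82/47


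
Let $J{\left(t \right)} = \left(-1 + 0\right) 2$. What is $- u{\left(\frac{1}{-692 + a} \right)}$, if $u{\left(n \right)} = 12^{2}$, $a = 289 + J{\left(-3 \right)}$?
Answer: $-144$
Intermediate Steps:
$J{\left(t \right)} = -2$ ($J{\left(t \right)} = \left(-1\right) 2 = -2$)
$a = 287$ ($a = 289 - 2 = 287$)
$u{\left(n \right)} = 144$
$- u{\left(\frac{1}{-692 + a} \right)} = \left(-1\right) 144 = -144$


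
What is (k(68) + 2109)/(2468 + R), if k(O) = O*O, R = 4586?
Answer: 6733/7054 ≈ 0.95449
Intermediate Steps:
k(O) = O²
(k(68) + 2109)/(2468 + R) = (68² + 2109)/(2468 + 4586) = (4624 + 2109)/7054 = 6733*(1/7054) = 6733/7054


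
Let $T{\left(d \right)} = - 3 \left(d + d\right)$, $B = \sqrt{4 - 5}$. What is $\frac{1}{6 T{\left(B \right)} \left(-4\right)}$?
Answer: $- \frac{i}{144} \approx - 0.0069444 i$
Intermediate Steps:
$B = i$ ($B = \sqrt{-1} = i \approx 1.0 i$)
$T{\left(d \right)} = - 6 d$ ($T{\left(d \right)} = - 3 \cdot 2 d = - 6 d$)
$\frac{1}{6 T{\left(B \right)} \left(-4\right)} = \frac{1}{6 \left(- 6 i\right) \left(-4\right)} = \frac{1}{- 36 i \left(-4\right)} = \frac{1}{144 i} = - \frac{i}{144}$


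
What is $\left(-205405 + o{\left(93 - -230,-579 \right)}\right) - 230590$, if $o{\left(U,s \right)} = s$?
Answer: $-436574$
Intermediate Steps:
$\left(-205405 + o{\left(93 - -230,-579 \right)}\right) - 230590 = \left(-205405 - 579\right) - 230590 = -205984 - 230590 = -436574$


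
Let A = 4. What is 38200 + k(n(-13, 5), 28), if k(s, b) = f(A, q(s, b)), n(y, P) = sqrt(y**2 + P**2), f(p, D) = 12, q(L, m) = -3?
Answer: 38212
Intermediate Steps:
n(y, P) = sqrt(P**2 + y**2)
k(s, b) = 12
38200 + k(n(-13, 5), 28) = 38200 + 12 = 38212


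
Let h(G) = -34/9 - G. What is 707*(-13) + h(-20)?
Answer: -82573/9 ≈ -9174.8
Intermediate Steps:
h(G) = -34/9 - G (h(G) = -34*1/9 - G = -34/9 - G)
707*(-13) + h(-20) = 707*(-13) + (-34/9 - 1*(-20)) = -9191 + (-34/9 + 20) = -9191 + 146/9 = -82573/9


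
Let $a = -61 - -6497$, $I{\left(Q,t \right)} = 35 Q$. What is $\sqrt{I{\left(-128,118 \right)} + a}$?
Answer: $2 \sqrt{489} \approx 44.227$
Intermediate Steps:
$a = 6436$ ($a = -61 + 6497 = 6436$)
$\sqrt{I{\left(-128,118 \right)} + a} = \sqrt{35 \left(-128\right) + 6436} = \sqrt{-4480 + 6436} = \sqrt{1956} = 2 \sqrt{489}$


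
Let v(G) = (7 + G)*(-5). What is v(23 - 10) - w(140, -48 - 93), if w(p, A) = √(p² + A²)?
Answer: -100 - √39481 ≈ -298.70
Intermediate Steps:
v(G) = -35 - 5*G
w(p, A) = √(A² + p²)
v(23 - 10) - w(140, -48 - 93) = (-35 - 5*(23 - 10)) - √((-48 - 93)² + 140²) = (-35 - 5*13) - √((-141)² + 19600) = (-35 - 65) - √(19881 + 19600) = -100 - √39481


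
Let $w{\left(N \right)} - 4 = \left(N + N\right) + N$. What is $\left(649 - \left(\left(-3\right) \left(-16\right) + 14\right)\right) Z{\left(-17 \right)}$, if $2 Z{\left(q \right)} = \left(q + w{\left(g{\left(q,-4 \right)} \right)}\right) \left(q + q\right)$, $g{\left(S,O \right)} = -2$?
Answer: $189601$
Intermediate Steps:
$w{\left(N \right)} = 4 + 3 N$ ($w{\left(N \right)} = 4 + \left(\left(N + N\right) + N\right) = 4 + \left(2 N + N\right) = 4 + 3 N$)
$Z{\left(q \right)} = q \left(-2 + q\right)$ ($Z{\left(q \right)} = \frac{\left(q + \left(4 + 3 \left(-2\right)\right)\right) \left(q + q\right)}{2} = \frac{\left(q + \left(4 - 6\right)\right) 2 q}{2} = \frac{\left(q - 2\right) 2 q}{2} = \frac{\left(-2 + q\right) 2 q}{2} = \frac{2 q \left(-2 + q\right)}{2} = q \left(-2 + q\right)$)
$\left(649 - \left(\left(-3\right) \left(-16\right) + 14\right)\right) Z{\left(-17 \right)} = \left(649 - \left(\left(-3\right) \left(-16\right) + 14\right)\right) \left(- 17 \left(-2 - 17\right)\right) = \left(649 - \left(48 + 14\right)\right) \left(\left(-17\right) \left(-19\right)\right) = \left(649 - 62\right) 323 = 587 \cdot 323 = 189601$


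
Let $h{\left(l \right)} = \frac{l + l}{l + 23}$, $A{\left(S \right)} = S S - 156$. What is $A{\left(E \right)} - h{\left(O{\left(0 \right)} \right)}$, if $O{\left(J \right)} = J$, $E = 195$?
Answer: $37869$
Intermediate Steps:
$A{\left(S \right)} = -156 + S^{2}$ ($A{\left(S \right)} = S^{2} - 156 = -156 + S^{2}$)
$h{\left(l \right)} = \frac{2 l}{23 + l}$
$A{\left(E \right)} - h{\left(O{\left(0 \right)} \right)} = \left(-156 + 195^{2}\right) - 2 \cdot 0 \frac{1}{23 + 0} = \left(-156 + 38025\right) - 2 \cdot 0 \cdot \frac{1}{23} = 37869 - 2 \cdot 0 \cdot \frac{1}{23} = 37869 - 0 = 37869 + 0 = 37869$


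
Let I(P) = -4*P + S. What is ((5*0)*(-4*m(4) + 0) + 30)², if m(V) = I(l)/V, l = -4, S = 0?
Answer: 900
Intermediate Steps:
I(P) = -4*P (I(P) = -4*P + 0 = -4*P)
m(V) = 16/V (m(V) = (-4*(-4))/V = 16/V)
((5*0)*(-4*m(4) + 0) + 30)² = ((5*0)*(-64/4 + 0) + 30)² = (0*(-64/4 + 0) + 30)² = (0*(-4*4 + 0) + 30)² = (0*(-16 + 0) + 30)² = (0*(-16) + 30)² = (0 + 30)² = 30² = 900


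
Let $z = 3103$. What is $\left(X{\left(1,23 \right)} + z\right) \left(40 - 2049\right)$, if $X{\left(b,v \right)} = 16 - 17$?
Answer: $-6231918$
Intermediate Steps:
$X{\left(b,v \right)} = -1$
$\left(X{\left(1,23 \right)} + z\right) \left(40 - 2049\right) = \left(-1 + 3103\right) \left(40 - 2049\right) = 3102 \left(-2009\right) = -6231918$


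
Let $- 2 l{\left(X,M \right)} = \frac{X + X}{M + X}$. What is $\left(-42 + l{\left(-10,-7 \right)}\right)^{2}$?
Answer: $\frac{524176}{289} \approx 1813.8$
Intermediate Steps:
$l{\left(X,M \right)} = - \frac{X}{M + X}$ ($l{\left(X,M \right)} = - \frac{\left(X + X\right) \frac{1}{M + X}}{2} = - \frac{2 X \frac{1}{M + X}}{2} = - \frac{X}{M + X}$)
$\left(-42 + l{\left(-10,-7 \right)}\right)^{2} = \left(-42 - - \frac{10}{-7 - 10}\right)^{2} = \left(-42 - - \frac{10}{-17}\right)^{2} = \left(-42 - \left(-10\right) \left(- \frac{1}{17}\right)\right)^{2} = \left(-42 - \frac{10}{17}\right)^{2} = \left(- \frac{724}{17}\right)^{2} = \frac{524176}{289}$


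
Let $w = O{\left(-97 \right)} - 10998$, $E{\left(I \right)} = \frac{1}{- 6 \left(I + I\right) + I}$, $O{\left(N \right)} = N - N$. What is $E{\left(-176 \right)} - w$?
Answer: $\frac{21292129}{1936} \approx 10998.0$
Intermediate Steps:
$O{\left(N \right)} = 0$
$E{\left(I \right)} = - \frac{1}{11 I}$ ($E{\left(I \right)} = \frac{1}{- 6 \cdot 2 I + I} = \frac{1}{- 12 I + I} = \frac{1}{\left(-11\right) I} = - \frac{1}{11 I}$)
$w = -10998$ ($w = 0 - 10998 = -10998$)
$E{\left(-176 \right)} - w = - \frac{1}{11 \left(-176\right)} - -10998 = \left(- \frac{1}{11}\right) \left(- \frac{1}{176}\right) + 10998 = \frac{1}{1936} + 10998 = \frac{21292129}{1936}$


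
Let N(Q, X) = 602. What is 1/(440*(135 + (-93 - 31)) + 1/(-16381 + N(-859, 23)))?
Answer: 15779/76370359 ≈ 0.00020661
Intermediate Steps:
1/(440*(135 + (-93 - 31)) + 1/(-16381 + N(-859, 23))) = 1/(440*(135 + (-93 - 31)) + 1/(-16381 + 602)) = 1/(440*(135 - 124) + 1/(-15779)) = 1/(440*11 - 1/15779) = 1/(4840 - 1/15779) = 1/(76370359/15779) = 15779/76370359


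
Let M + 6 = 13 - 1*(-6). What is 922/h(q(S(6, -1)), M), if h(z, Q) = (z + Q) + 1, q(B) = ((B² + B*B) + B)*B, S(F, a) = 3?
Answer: 922/77 ≈ 11.974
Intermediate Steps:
q(B) = B*(B + 2*B²) (q(B) = ((B² + B²) + B)*B = (2*B² + B)*B = (B + 2*B²)*B = B*(B + 2*B²))
M = 13 (M = -6 + (13 - 1*(-6)) = -6 + (13 + 6) = -6 + 19 = 13)
h(z, Q) = 1 + Q + z (h(z, Q) = (Q + z) + 1 = 1 + Q + z)
922/h(q(S(6, -1)), M) = 922/(1 + 13 + 3²*(1 + 2*3)) = 922/(1 + 13 + 9*(1 + 6)) = 922/(1 + 13 + 9*7) = 922/(1 + 13 + 63) = 922/77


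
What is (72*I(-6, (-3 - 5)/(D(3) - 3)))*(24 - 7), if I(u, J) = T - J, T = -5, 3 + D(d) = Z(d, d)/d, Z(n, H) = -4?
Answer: -82008/11 ≈ -7455.3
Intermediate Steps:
D(d) = -3 - 4/d
I(u, J) = -5 - J
(72*I(-6, (-3 - 5)/(D(3) - 3)))*(24 - 7) = (72*(-5 - (-3 - 5)/((-3 - 4/3) - 3)))*(24 - 7) = (72*(-5 - (-8)/((-3 - 4*⅓) - 3)))*17 = (72*(-5 - (-8)/((-3 - 4/3) - 3)))*17 = (72*(-5 - (-8)/(-13/3 - 3)))*17 = (72*(-5 - (-8)/(-22/3)))*17 = (72*(-5 - (-8)*(-3)/22))*17 = (72*(-5 - 1*12/11))*17 = (72*(-5 - 12/11))*17 = (72*(-67/11))*17 = -4824/11*17 = -82008/11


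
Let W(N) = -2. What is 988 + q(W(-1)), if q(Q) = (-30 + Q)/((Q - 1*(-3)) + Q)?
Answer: 1020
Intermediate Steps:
q(Q) = (-30 + Q)/(3 + 2*Q) (q(Q) = (-30 + Q)/((Q + 3) + Q) = (-30 + Q)/((3 + Q) + Q) = (-30 + Q)/(3 + 2*Q))
988 + q(W(-1)) = 988 + (-30 - 2)/(3 + 2*(-2)) = 988 - 32/(3 - 4) = 988 - 32/(-1) = 988 - 1*(-32) = 988 + 32 = 1020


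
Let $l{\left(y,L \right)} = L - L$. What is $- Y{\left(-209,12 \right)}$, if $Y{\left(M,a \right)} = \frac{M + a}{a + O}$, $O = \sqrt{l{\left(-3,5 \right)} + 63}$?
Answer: $\frac{788}{27} - \frac{197 \sqrt{7}}{27} \approx 9.881$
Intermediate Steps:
$l{\left(y,L \right)} = 0$
$O = 3 \sqrt{7}$ ($O = \sqrt{0 + 63} = \sqrt{63} = 3 \sqrt{7} \approx 7.9373$)
$Y{\left(M,a \right)} = \frac{M + a}{a + 3 \sqrt{7}}$
$- Y{\left(-209,12 \right)} = - \frac{-209 + 12}{12 + 3 \sqrt{7}} = - \frac{-197}{12 + 3 \sqrt{7}} = \frac{197}{12 + 3 \sqrt{7}}$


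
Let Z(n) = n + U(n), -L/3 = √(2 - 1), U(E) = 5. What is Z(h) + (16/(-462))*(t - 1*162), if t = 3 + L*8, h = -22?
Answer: -821/77 ≈ -10.662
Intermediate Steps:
L = -3 (L = -3*√(2 - 1) = -3*√1 = -3*1 = -3)
t = -21 (t = 3 - 3*8 = 3 - 24 = -21)
Z(n) = 5 + n (Z(n) = n + 5 = 5 + n)
Z(h) + (16/(-462))*(t - 1*162) = (5 - 22) + (16/(-462))*(-21 - 1*162) = -17 + (16*(-1/462))*(-21 - 162) = -17 - 8/231*(-183) = -17 + 488/77 = -821/77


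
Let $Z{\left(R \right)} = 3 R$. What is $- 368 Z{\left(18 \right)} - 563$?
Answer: $-20435$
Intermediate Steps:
$- 368 Z{\left(18 \right)} - 563 = - 368 \cdot 3 \cdot 18 - 563 = \left(-368\right) 54 - 563 = -19872 - 563 = -20435$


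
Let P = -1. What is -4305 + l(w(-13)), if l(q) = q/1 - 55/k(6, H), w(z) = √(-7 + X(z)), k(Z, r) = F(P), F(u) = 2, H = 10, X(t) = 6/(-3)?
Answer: -8665/2 + 3*I ≈ -4332.5 + 3.0*I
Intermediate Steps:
X(t) = -2 (X(t) = 6*(-⅓) = -2)
k(Z, r) = 2
w(z) = 3*I (w(z) = √(-7 - 2) = √(-9) = 3*I)
l(q) = -55/2 + q (l(q) = q/1 - 55/2 = q*1 - 55*½ = q - 55/2 = -55/2 + q)
-4305 + l(w(-13)) = -4305 + (-55/2 + 3*I) = -8665/2 + 3*I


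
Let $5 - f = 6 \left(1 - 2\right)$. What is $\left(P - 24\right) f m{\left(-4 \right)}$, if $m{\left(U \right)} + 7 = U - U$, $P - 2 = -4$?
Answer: $2002$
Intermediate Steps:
$P = -2$ ($P = 2 - 4 = -2$)
$m{\left(U \right)} = -7$ ($m{\left(U \right)} = -7 + \left(U - U\right) = -7 + 0 = -7$)
$f = 11$ ($f = 5 - 6 \left(1 - 2\right) = 5 - 6 \left(-1\right) = 5 - -6 = 5 + 6 = 11$)
$\left(P - 24\right) f m{\left(-4 \right)} = \left(-2 - 24\right) 11 \left(-7\right) = \left(-26\right) 11 \left(-7\right) = \left(-286\right) \left(-7\right) = 2002$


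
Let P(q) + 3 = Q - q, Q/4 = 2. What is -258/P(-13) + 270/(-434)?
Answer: -9736/651 ≈ -14.955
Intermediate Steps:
Q = 8 (Q = 4*2 = 8)
P(q) = 5 - q (P(q) = -3 + (8 - q) = 5 - q)
-258/P(-13) + 270/(-434) = -258/(5 - 1*(-13)) + 270/(-434) = -258/(5 + 13) + 270*(-1/434) = -258/18 - 135/217 = -258*1/18 - 135/217 = -43/3 - 135/217 = -9736/651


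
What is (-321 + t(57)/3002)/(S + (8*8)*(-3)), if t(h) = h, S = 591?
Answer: -2415/3002 ≈ -0.80446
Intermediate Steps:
(-321 + t(57)/3002)/(S + (8*8)*(-3)) = (-321 + 57/3002)/(591 + (8*8)*(-3)) = (-321 + 57*(1/3002))/(591 + 64*(-3)) = (-321 + 3/158)/(591 - 192) = -50715/158/399 = -50715/158*1/399 = -2415/3002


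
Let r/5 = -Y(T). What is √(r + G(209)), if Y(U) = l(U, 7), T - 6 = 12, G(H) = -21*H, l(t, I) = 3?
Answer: 2*I*√1101 ≈ 66.363*I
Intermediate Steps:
T = 18 (T = 6 + 12 = 18)
Y(U) = 3
r = -15 (r = 5*(-1*3) = 5*(-3) = -15)
√(r + G(209)) = √(-15 - 21*209) = √(-15 - 4389) = √(-4404) = 2*I*√1101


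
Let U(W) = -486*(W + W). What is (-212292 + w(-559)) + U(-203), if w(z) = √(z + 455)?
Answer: -14976 + 2*I*√26 ≈ -14976.0 + 10.198*I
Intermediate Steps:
U(W) = -972*W
w(z) = √(455 + z)
(-212292 + w(-559)) + U(-203) = (-212292 + √(455 - 559)) - 972*(-203) = (-212292 + √(-104)) + 197316 = (-212292 + 2*I*√26) + 197316 = -14976 + 2*I*√26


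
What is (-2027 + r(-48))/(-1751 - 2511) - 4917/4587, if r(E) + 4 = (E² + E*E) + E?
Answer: -986569/592418 ≈ -1.6653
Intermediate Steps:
r(E) = -4 + E + 2*E² (r(E) = -4 + ((E² + E*E) + E) = -4 + ((E² + E²) + E) = -4 + (2*E² + E) = -4 + (E + 2*E²) = -4 + E + 2*E²)
(-2027 + r(-48))/(-1751 - 2511) - 4917/4587 = (-2027 + (-4 - 48 + 2*(-48)²))/(-1751 - 2511) - 4917/4587 = (-2027 + (-4 - 48 + 2*2304))/(-4262) - 4917/4587 = (-2027 + (-4 - 48 + 4608))*(-1/4262) - 1*149/139 = (-2027 + 4556)*(-1/4262) - 149/139 = 2529*(-1/4262) - 149/139 = -2529/4262 - 149/139 = -986569/592418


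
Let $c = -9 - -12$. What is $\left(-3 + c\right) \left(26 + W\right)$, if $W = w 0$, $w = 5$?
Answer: $0$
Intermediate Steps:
$c = 3$ ($c = -9 + 12 = 3$)
$W = 0$ ($W = 5 \cdot 0 = 0$)
$\left(-3 + c\right) \left(26 + W\right) = \left(-3 + 3\right) \left(26 + 0\right) = 0 \cdot 26 = 0$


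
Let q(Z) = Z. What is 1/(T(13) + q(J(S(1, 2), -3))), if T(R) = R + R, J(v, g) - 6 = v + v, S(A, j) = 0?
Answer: 1/32 ≈ 0.031250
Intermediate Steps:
J(v, g) = 6 + 2*v (J(v, g) = 6 + (v + v) = 6 + 2*v)
T(R) = 2*R
1/(T(13) + q(J(S(1, 2), -3))) = 1/(2*13 + (6 + 2*0)) = 1/(26 + (6 + 0)) = 1/(26 + 6) = 1/32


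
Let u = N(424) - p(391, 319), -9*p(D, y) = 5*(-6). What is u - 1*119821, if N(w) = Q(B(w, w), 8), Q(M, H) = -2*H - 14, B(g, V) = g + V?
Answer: -359563/3 ≈ -1.1985e+5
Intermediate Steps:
B(g, V) = V + g
p(D, y) = 10/3 (p(D, y) = -5*(-6)/9 = -⅑*(-30) = 10/3)
Q(M, H) = -14 - 2*H
N(w) = -30 (N(w) = -14 - 2*8 = -14 - 16 = -30)
u = -100/3 (u = -30 - 1*10/3 = -30 - 10/3 = -100/3 ≈ -33.333)
u - 1*119821 = -100/3 - 1*119821 = -100/3 - 119821 = -359563/3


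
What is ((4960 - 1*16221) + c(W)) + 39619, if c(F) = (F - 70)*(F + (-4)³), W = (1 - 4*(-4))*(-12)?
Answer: 101790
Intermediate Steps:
W = -204 (W = (1 + 16)*(-12) = 17*(-12) = -204)
c(F) = (-70 + F)*(-64 + F) (c(F) = (-70 + F)*(F - 64) = (-70 + F)*(-64 + F))
((4960 - 1*16221) + c(W)) + 39619 = ((4960 - 1*16221) + (4480 + (-204)² - 134*(-204))) + 39619 = ((4960 - 16221) + (4480 + 41616 + 27336)) + 39619 = (-11261 + 73432) + 39619 = 62171 + 39619 = 101790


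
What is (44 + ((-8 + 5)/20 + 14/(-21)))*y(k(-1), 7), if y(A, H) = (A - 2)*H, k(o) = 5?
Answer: 18137/20 ≈ 906.85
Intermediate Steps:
y(A, H) = H*(-2 + A) (y(A, H) = (-2 + A)*H = H*(-2 + A))
(44 + ((-8 + 5)/20 + 14/(-21)))*y(k(-1), 7) = (44 + ((-8 + 5)/20 + 14/(-21)))*(7*(-2 + 5)) = (44 + (-3*1/20 + 14*(-1/21)))*(7*3) = (44 + (-3/20 - 2/3))*21 = (44 - 49/60)*21 = (2591/60)*21 = 18137/20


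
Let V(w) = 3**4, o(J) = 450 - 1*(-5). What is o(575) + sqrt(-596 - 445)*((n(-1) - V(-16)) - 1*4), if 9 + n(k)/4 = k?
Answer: 455 - 125*I*sqrt(1041) ≈ 455.0 - 4033.1*I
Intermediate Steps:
o(J) = 455 (o(J) = 450 + 5 = 455)
n(k) = -36 + 4*k
V(w) = 81
o(575) + sqrt(-596 - 445)*((n(-1) - V(-16)) - 1*4) = 455 + sqrt(-596 - 445)*(((-36 + 4*(-1)) - 1*81) - 1*4) = 455 + sqrt(-1041)*(((-36 - 4) - 81) - 4) = 455 + (I*sqrt(1041))*((-40 - 81) - 4) = 455 + (I*sqrt(1041))*(-121 - 4) = 455 + (I*sqrt(1041))*(-125) = 455 - 125*I*sqrt(1041)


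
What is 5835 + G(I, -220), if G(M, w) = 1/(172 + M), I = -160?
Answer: 70021/12 ≈ 5835.1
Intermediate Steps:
5835 + G(I, -220) = 5835 + 1/(172 - 160) = 5835 + 1/12 = 70021/12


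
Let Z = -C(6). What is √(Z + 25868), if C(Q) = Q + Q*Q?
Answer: √25826 ≈ 160.70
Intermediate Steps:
C(Q) = Q + Q²
Z = -42 (Z = -6*(1 + 6) = -6*7 = -1*42 = -42)
√(Z + 25868) = √(-42 + 25868) = √25826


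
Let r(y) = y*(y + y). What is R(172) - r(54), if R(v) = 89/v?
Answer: -1003015/172 ≈ -5831.5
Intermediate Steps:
r(y) = 2*y² (r(y) = y*(2*y) = 2*y²)
R(172) - r(54) = 89/172 - 2*54² = 89*(1/172) - 2*2916 = 89/172 - 1*5832 = 89/172 - 5832 = -1003015/172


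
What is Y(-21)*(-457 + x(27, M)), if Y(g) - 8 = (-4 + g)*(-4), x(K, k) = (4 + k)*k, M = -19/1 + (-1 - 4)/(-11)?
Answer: -2446956/121 ≈ -20223.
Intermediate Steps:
M = -204/11 (M = -19*1 - 5*(-1/11) = -19 + 5/11 = -204/11 ≈ -18.545)
x(K, k) = k*(4 + k)
Y(g) = 24 - 4*g (Y(g) = 8 + (-4 + g)*(-4) = 8 + (16 - 4*g) = 24 - 4*g)
Y(-21)*(-457 + x(27, M)) = (24 - 4*(-21))*(-457 - 204*(4 - 204/11)/11) = (24 + 84)*(-457 - 204/11*(-160/11)) = 108*(-457 + 32640/121) = 108*(-22657/121) = -2446956/121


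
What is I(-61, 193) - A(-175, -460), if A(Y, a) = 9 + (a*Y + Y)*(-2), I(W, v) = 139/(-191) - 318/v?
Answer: 5921621618/36863 ≈ 1.6064e+5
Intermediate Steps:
I(W, v) = -139/191 - 318/v (I(W, v) = 139*(-1/191) - 318/v = -139/191 - 318/v)
A(Y, a) = 9 - 2*Y - 2*Y*a (A(Y, a) = 9 + (Y*a + Y)*(-2) = 9 + (Y + Y*a)*(-2) = 9 + (-2*Y - 2*Y*a) = 9 - 2*Y - 2*Y*a)
I(-61, 193) - A(-175, -460) = (-139/191 - 318/193) - (9 - 2*(-175) - 2*(-175)*(-460)) = (-139/191 - 318*1/193) - (9 + 350 - 161000) = (-139/191 - 318/193) - 1*(-160641) = -87565/36863 + 160641 = 5921621618/36863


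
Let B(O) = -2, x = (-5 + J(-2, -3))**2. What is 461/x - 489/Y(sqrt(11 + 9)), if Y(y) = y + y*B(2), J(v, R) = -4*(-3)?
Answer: 461/49 + 489*sqrt(5)/10 ≈ 118.75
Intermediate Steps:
J(v, R) = 12
x = 49 (x = (-5 + 12)**2 = 7**2 = 49)
Y(y) = -y (Y(y) = y + y*(-2) = y - 2*y = -y)
461/x - 489/Y(sqrt(11 + 9)) = 461/49 - 489*(-1/sqrt(11 + 9)) = 461*(1/49) - 489*(-sqrt(5)/10) = 461/49 - 489*(-sqrt(5)/10) = 461/49 - (-489)*sqrt(5)/10 = 461/49 + 489*sqrt(5)/10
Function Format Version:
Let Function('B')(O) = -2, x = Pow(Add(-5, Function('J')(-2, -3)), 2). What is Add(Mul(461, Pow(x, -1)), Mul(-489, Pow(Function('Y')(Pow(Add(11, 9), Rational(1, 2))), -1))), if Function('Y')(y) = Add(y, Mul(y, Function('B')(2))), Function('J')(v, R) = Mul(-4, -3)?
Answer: Add(Rational(461, 49), Mul(Rational(489, 10), Pow(5, Rational(1, 2)))) ≈ 118.75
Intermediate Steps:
Function('J')(v, R) = 12
x = 49 (x = Pow(Add(-5, 12), 2) = Pow(7, 2) = 49)
Function('Y')(y) = Mul(-1, y) (Function('Y')(y) = Add(y, Mul(y, -2)) = Add(y, Mul(-2, y)) = Mul(-1, y))
Add(Mul(461, Pow(x, -1)), Mul(-489, Pow(Function('Y')(Pow(Add(11, 9), Rational(1, 2))), -1))) = Add(Mul(461, Pow(49, -1)), Mul(-489, Pow(Mul(-1, Pow(Add(11, 9), Rational(1, 2))), -1))) = Add(Mul(461, Rational(1, 49)), Mul(-489, Pow(Mul(-1, Pow(20, Rational(1, 2))), -1))) = Add(Rational(461, 49), Mul(-489, Pow(Mul(-1, Mul(2, Pow(5, Rational(1, 2)))), -1))) = Add(Rational(461, 49), Mul(-489, Pow(Mul(-2, Pow(5, Rational(1, 2))), -1))) = Add(Rational(461, 49), Mul(-489, Mul(Rational(-1, 10), Pow(5, Rational(1, 2))))) = Add(Rational(461, 49), Mul(Rational(489, 10), Pow(5, Rational(1, 2))))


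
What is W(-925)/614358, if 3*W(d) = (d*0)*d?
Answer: 0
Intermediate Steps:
W(d) = 0 (W(d) = ((d*0)*d)/3 = (0*d)/3 = (⅓)*0 = 0)
W(-925)/614358 = 0/614358 = 0*(1/614358) = 0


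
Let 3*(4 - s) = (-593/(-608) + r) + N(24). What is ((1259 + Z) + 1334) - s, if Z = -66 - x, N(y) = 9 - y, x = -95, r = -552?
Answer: 4431089/1824 ≈ 2429.3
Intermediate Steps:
Z = 29 (Z = -66 - 1*(-95) = -66 + 95 = 29)
s = 351439/1824 (s = 4 - ((-593/(-608) - 552) + (9 - 1*24))/3 = 4 - ((-593*(-1/608) - 552) + (9 - 24))/3 = 4 - ((593/608 - 552) - 15)/3 = 4 - (-335023/608 - 15)/3 = 4 - 1/3*(-344143/608) = 4 + 344143/1824 = 351439/1824 ≈ 192.67)
((1259 + Z) + 1334) - s = ((1259 + 29) + 1334) - 1*351439/1824 = (1288 + 1334) - 351439/1824 = 2622 - 351439/1824 = 4431089/1824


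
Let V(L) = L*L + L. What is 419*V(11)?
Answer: 55308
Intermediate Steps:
V(L) = L + L² (V(L) = L² + L = L + L²)
419*V(11) = 419*(11*(1 + 11)) = 419*(11*12) = 419*132 = 55308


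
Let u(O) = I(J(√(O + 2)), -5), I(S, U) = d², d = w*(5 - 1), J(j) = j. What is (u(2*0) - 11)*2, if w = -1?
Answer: 10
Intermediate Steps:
d = -4 (d = -(5 - 1) = -1*4 = -4)
I(S, U) = 16 (I(S, U) = (-4)² = 16)
u(O) = 16
(u(2*0) - 11)*2 = (16 - 11)*2 = 5*2 = 10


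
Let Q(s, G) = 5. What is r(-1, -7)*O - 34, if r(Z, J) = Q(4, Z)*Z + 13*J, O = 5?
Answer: -514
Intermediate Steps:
r(Z, J) = 5*Z + 13*J
r(-1, -7)*O - 34 = (5*(-1) + 13*(-7))*5 - 34 = (-5 - 91)*5 - 34 = -96*5 - 34 = -480 - 34 = -514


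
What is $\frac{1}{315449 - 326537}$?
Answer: $- \frac{1}{11088} \approx -9.0188 \cdot 10^{-5}$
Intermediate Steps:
$\frac{1}{315449 - 326537} = \frac{1}{-11088} = - \frac{1}{11088}$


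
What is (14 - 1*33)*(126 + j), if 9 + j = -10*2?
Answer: -1843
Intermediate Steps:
j = -29 (j = -9 - 10*2 = -9 - 20 = -29)
(14 - 1*33)*(126 + j) = (14 - 1*33)*(126 - 29) = (14 - 33)*97 = -19*97 = -1843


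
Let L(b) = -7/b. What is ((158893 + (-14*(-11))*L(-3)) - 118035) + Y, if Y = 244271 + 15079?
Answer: 901702/3 ≈ 3.0057e+5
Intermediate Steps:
Y = 259350
((158893 + (-14*(-11))*L(-3)) - 118035) + Y = ((158893 + (-14*(-11))*(-7/(-3))) - 118035) + 259350 = ((158893 + 154*(-7*(-⅓))) - 118035) + 259350 = ((158893 + 154*(7/3)) - 118035) + 259350 = ((158893 + 1078/3) - 118035) + 259350 = (477757/3 - 118035) + 259350 = 123652/3 + 259350 = 901702/3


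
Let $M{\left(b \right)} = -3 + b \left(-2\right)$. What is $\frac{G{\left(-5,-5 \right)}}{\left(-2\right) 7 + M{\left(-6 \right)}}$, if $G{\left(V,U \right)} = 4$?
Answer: $- \frac{4}{5} \approx -0.8$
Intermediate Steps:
$M{\left(b \right)} = -3 - 2 b$
$\frac{G{\left(-5,-5 \right)}}{\left(-2\right) 7 + M{\left(-6 \right)}} = \frac{1}{\left(-2\right) 7 - -9} \cdot 4 = \frac{1}{-14 + \left(-3 + 12\right)} 4 = \frac{1}{-14 + 9} \cdot 4 = \frac{1}{-5} \cdot 4 = \left(- \frac{1}{5}\right) 4 = - \frac{4}{5}$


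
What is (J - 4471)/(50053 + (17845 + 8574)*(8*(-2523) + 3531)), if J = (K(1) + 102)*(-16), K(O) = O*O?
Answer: 6119/439905554 ≈ 1.3910e-5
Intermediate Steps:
K(O) = O**2
J = -1648 (J = (1**2 + 102)*(-16) = (1 + 102)*(-16) = 103*(-16) = -1648)
(J - 4471)/(50053 + (17845 + 8574)*(8*(-2523) + 3531)) = (-1648 - 4471)/(50053 + (17845 + 8574)*(8*(-2523) + 3531)) = -6119/(50053 + 26419*(-20184 + 3531)) = -6119/(50053 + 26419*(-16653)) = -6119/(50053 - 439955607) = -6119/(-439905554) = -6119*(-1/439905554) = 6119/439905554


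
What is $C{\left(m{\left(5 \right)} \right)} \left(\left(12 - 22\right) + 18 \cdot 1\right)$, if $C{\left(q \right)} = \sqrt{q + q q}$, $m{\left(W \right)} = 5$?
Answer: $8 \sqrt{30} \approx 43.818$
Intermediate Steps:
$C{\left(q \right)} = \sqrt{q + q^{2}}$
$C{\left(m{\left(5 \right)} \right)} \left(\left(12 - 22\right) + 18 \cdot 1\right) = \sqrt{5 \left(1 + 5\right)} \left(\left(12 - 22\right) + 18 \cdot 1\right) = \sqrt{5 \cdot 6} \left(\left(12 - 22\right) + 18\right) = \sqrt{30} \left(-10 + 18\right) = \sqrt{30} \cdot 8 = 8 \sqrt{30}$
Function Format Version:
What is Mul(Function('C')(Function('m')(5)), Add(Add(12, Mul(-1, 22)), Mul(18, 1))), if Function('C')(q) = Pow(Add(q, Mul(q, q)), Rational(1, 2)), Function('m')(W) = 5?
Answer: Mul(8, Pow(30, Rational(1, 2))) ≈ 43.818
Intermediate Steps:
Function('C')(q) = Pow(Add(q, Pow(q, 2)), Rational(1, 2))
Mul(Function('C')(Function('m')(5)), Add(Add(12, Mul(-1, 22)), Mul(18, 1))) = Mul(Pow(Mul(5, Add(1, 5)), Rational(1, 2)), Add(Add(12, Mul(-1, 22)), Mul(18, 1))) = Mul(Pow(Mul(5, 6), Rational(1, 2)), Add(Add(12, -22), 18)) = Mul(Pow(30, Rational(1, 2)), Add(-10, 18)) = Mul(Pow(30, Rational(1, 2)), 8) = Mul(8, Pow(30, Rational(1, 2)))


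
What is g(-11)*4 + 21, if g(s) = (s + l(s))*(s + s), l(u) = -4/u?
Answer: 957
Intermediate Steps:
g(s) = 2*s*(s - 4/s) (g(s) = (s - 4/s)*(s + s) = (s - 4/s)*(2*s) = 2*s*(s - 4/s))
g(-11)*4 + 21 = (-8 + 2*(-11)**2)*4 + 21 = (-8 + 2*121)*4 + 21 = (-8 + 242)*4 + 21 = 234*4 + 21 = 936 + 21 = 957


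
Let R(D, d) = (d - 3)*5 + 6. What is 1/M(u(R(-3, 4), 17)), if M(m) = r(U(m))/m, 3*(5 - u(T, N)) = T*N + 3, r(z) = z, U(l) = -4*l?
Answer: -¼ ≈ -0.25000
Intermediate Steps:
R(D, d) = -9 + 5*d (R(D, d) = (-3 + d)*5 + 6 = (-15 + 5*d) + 6 = -9 + 5*d)
u(T, N) = 4 - N*T/3 (u(T, N) = 5 - (T*N + 3)/3 = 5 - (N*T + 3)/3 = 5 - (3 + N*T)/3 = 5 + (-1 - N*T/3) = 4 - N*T/3)
M(m) = -4 (M(m) = (-4*m)/m = -4)
1/M(u(R(-3, 4), 17)) = 1/(-4) = -¼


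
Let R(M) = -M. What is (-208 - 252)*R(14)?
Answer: 6440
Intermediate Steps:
(-208 - 252)*R(14) = (-208 - 252)*(-1*14) = -460*(-14) = 6440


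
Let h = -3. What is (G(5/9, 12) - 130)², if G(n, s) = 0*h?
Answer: 16900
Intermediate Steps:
G(n, s) = 0 (G(n, s) = 0*(-3) = 0)
(G(5/9, 12) - 130)² = (0 - 130)² = (-130)² = 16900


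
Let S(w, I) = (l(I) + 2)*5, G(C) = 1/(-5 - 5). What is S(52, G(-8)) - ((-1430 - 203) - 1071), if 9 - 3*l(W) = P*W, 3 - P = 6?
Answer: 5457/2 ≈ 2728.5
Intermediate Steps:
P = -3 (P = 3 - 1*6 = 3 - 6 = -3)
l(W) = 3 + W (l(W) = 3 - (-1)*W = 3 + W)
G(C) = -1/10 (G(C) = 1/(-10) = -1/10)
S(w, I) = 25 + 5*I (S(w, I) = ((3 + I) + 2)*5 = (5 + I)*5 = 25 + 5*I)
S(52, G(-8)) - ((-1430 - 203) - 1071) = (25 + 5*(-1/10)) - ((-1430 - 203) - 1071) = (25 - 1/2) - (-1633 - 1071) = 49/2 - 1*(-2704) = 49/2 + 2704 = 5457/2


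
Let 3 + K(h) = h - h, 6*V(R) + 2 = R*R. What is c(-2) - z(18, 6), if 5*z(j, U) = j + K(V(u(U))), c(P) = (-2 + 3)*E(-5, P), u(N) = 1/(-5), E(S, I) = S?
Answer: -8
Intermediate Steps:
u(N) = -1/5 (u(N) = 1*(-1/5) = -1/5)
V(R) = -1/3 + R**2/6 (V(R) = -1/3 + (R*R)/6 = -1/3 + R**2/6)
c(P) = -5 (c(P) = (-2 + 3)*(-5) = 1*(-5) = -5)
K(h) = -3 (K(h) = -3 + (h - h) = -3 + 0 = -3)
z(j, U) = -3/5 + j/5 (z(j, U) = (j - 3)/5 = (-3 + j)/5 = -3/5 + j/5)
c(-2) - z(18, 6) = -5 - (-3/5 + (1/5)*18) = -5 - (-3/5 + 18/5) = -5 - 1*3 = -5 - 3 = -8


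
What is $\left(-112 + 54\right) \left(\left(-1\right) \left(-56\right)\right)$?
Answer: $-3248$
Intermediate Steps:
$\left(-112 + 54\right) \left(\left(-1\right) \left(-56\right)\right) = \left(-58\right) 56 = -3248$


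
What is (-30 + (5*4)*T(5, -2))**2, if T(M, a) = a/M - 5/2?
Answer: 7744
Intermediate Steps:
T(M, a) = -5/2 + a/M (T(M, a) = a/M - 5*1/2 = a/M - 5/2 = -5/2 + a/M)
(-30 + (5*4)*T(5, -2))**2 = (-30 + (5*4)*(-5/2 - 2/5))**2 = (-30 + 20*(-5/2 - 2*1/5))**2 = (-30 + 20*(-5/2 - 2/5))**2 = (-30 + 20*(-29/10))**2 = (-30 - 58)**2 = (-88)**2 = 7744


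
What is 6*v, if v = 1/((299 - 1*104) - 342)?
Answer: -2/49 ≈ -0.040816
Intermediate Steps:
v = -1/147 (v = 1/((299 - 104) - 342) = 1/(195 - 342) = 1/(-147) = -1/147 ≈ -0.0068027)
6*v = 6*(-1/147) = -2/49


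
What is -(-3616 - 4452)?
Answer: 8068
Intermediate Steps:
-(-3616 - 4452) = -1*(-8068) = 8068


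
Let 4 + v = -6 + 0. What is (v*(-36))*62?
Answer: 22320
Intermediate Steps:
v = -10 (v = -4 + (-6 + 0) = -4 - 6 = -10)
(v*(-36))*62 = -10*(-36)*62 = 360*62 = 22320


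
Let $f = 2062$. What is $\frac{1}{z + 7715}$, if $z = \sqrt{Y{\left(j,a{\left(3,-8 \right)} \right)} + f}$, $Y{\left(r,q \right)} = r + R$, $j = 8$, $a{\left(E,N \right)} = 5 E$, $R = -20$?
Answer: $\frac{1543}{11903835} - \frac{\sqrt{82}}{11903835} \approx 0.00012886$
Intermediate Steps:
$Y{\left(r,q \right)} = -20 + r$ ($Y{\left(r,q \right)} = r - 20 = -20 + r$)
$z = 5 \sqrt{82}$ ($z = \sqrt{\left(-20 + 8\right) + 2062} = \sqrt{-12 + 2062} = \sqrt{2050} = 5 \sqrt{82} \approx 45.277$)
$\frac{1}{z + 7715} = \frac{1}{5 \sqrt{82} + 7715} = \frac{1}{7715 + 5 \sqrt{82}}$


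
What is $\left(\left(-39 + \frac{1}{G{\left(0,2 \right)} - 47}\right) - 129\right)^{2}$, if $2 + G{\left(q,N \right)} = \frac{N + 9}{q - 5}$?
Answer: $\frac{1850118169}{65536} \approx 28231.0$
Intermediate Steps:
$G{\left(q,N \right)} = -2 + \frac{9 + N}{-5 + q}$ ($G{\left(q,N \right)} = -2 + \frac{N + 9}{q - 5} = -2 + \frac{9 + N}{-5 + q}$)
$\left(\left(-39 + \frac{1}{G{\left(0,2 \right)} - 47}\right) - 129\right)^{2} = \left(\left(-39 + \frac{1}{\frac{19 + 2 - 0}{-5 + 0} - 47}\right) - 129\right)^{2} = \left(\left(-39 + \frac{1}{\frac{19 + 2 + 0}{-5} - 47}\right) - 129\right)^{2} = \left(\left(-39 + \frac{1}{\left(- \frac{1}{5}\right) 21 - 47}\right) - 129\right)^{2} = \left(\left(-39 + \frac{1}{- \frac{21}{5} - 47}\right) - 129\right)^{2} = \left(\left(-39 + \frac{1}{- \frac{256}{5}}\right) - 129\right)^{2} = \left(\left(-39 - \frac{5}{256}\right) - 129\right)^{2} = \left(- \frac{9989}{256} - 129\right)^{2} = \left(- \frac{43013}{256}\right)^{2} = \frac{1850118169}{65536}$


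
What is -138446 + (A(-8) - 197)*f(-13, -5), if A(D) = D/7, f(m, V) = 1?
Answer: -970509/7 ≈ -1.3864e+5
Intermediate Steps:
A(D) = D/7 (A(D) = D*(⅐) = D/7)
-138446 + (A(-8) - 197)*f(-13, -5) = -138446 + ((⅐)*(-8) - 197)*1 = -138446 + (-8/7 - 197)*1 = -138446 - 1387/7*1 = -138446 - 1387/7 = -970509/7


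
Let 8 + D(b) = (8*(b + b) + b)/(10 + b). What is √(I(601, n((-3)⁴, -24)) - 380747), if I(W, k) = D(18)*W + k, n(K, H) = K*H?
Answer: I*√74662462/14 ≈ 617.2*I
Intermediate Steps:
n(K, H) = H*K
D(b) = -8 + 17*b/(10 + b) (D(b) = -8 + (8*(b + b) + b)/(10 + b) = -8 + (8*(2*b) + b)/(10 + b) = -8 + (16*b + b)/(10 + b) = -8 + (17*b)/(10 + b) = -8 + 17*b/(10 + b))
I(W, k) = k + 41*W/14 (I(W, k) = ((-80 + 9*18)/(10 + 18))*W + k = ((-80 + 162)/28)*W + k = ((1/28)*82)*W + k = 41*W/14 + k = k + 41*W/14)
√(I(601, n((-3)⁴, -24)) - 380747) = √((-24*(-3)⁴ + (41/14)*601) - 380747) = √((-24*81 + 24641/14) - 380747) = √((-1944 + 24641/14) - 380747) = √(-2575/14 - 380747) = √(-5333033/14) = I*√74662462/14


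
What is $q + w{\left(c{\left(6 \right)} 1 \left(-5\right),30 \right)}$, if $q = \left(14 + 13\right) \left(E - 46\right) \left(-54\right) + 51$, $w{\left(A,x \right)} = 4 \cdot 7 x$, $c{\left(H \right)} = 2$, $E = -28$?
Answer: $108783$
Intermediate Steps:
$w{\left(A,x \right)} = 28 x$
$q = 107943$ ($q = \left(14 + 13\right) \left(-28 - 46\right) \left(-54\right) + 51 = 27 \left(-74\right) \left(-54\right) + 51 = \left(-1998\right) \left(-54\right) + 51 = 107892 + 51 = 107943$)
$q + w{\left(c{\left(6 \right)} 1 \left(-5\right),30 \right)} = 107943 + 28 \cdot 30 = 107943 + 840 = 108783$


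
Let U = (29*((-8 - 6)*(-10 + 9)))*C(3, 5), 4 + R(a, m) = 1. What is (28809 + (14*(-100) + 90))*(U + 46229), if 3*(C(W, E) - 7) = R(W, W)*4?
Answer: 1304745053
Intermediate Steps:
R(a, m) = -3 (R(a, m) = -4 + 1 = -3)
C(W, E) = 3 (C(W, E) = 7 + (-3*4)/3 = 7 + (⅓)*(-12) = 7 - 4 = 3)
U = 1218 (U = (29*((-8 - 6)*(-10 + 9)))*3 = (29*(-14*(-1)))*3 = (29*14)*3 = 406*3 = 1218)
(28809 + (14*(-100) + 90))*(U + 46229) = (28809 + (14*(-100) + 90))*(1218 + 46229) = (28809 + (-1400 + 90))*47447 = (28809 - 1310)*47447 = 27499*47447 = 1304745053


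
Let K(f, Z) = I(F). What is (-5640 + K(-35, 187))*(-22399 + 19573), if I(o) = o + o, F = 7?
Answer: 15899076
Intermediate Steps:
I(o) = 2*o
K(f, Z) = 14 (K(f, Z) = 2*7 = 14)
(-5640 + K(-35, 187))*(-22399 + 19573) = (-5640 + 14)*(-22399 + 19573) = -5626*(-2826) = 15899076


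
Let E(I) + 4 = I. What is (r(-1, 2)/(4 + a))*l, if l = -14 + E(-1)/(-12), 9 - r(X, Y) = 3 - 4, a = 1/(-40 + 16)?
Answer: -652/19 ≈ -34.316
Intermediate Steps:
a = -1/24 (a = 1/(-24) = -1/24 ≈ -0.041667)
r(X, Y) = 10 (r(X, Y) = 9 - (3 - 4) = 9 - 1*(-1) = 9 + 1 = 10)
E(I) = -4 + I
l = -163/12 (l = -14 + (-4 - 1)/(-12) = -14 - 5*(-1/12) = -14 + 5/12 = -163/12 ≈ -13.583)
(r(-1, 2)/(4 + a))*l = (10/(4 - 1/24))*(-163/12) = (10/(95/24))*(-163/12) = (10*(24/95))*(-163/12) = (48/19)*(-163/12) = -652/19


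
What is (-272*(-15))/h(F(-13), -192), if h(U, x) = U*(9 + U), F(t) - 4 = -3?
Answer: 408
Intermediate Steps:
F(t) = 1 (F(t) = 4 - 3 = 1)
(-272*(-15))/h(F(-13), -192) = (-272*(-15))/((1*(9 + 1))) = 4080/((1*10)) = 4080/10 = 4080*(⅒) = 408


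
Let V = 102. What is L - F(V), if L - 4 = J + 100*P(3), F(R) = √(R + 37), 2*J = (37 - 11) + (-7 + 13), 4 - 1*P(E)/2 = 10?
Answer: -1180 - √139 ≈ -1191.8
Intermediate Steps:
P(E) = -12 (P(E) = 8 - 2*10 = 8 - 20 = -12)
J = 16 (J = ((37 - 11) + (-7 + 13))/2 = (26 + 6)/2 = (½)*32 = 16)
F(R) = √(37 + R)
L = -1180 (L = 4 + (16 + 100*(-12)) = 4 + (16 - 1200) = 4 - 1184 = -1180)
L - F(V) = -1180 - √(37 + 102) = -1180 - √139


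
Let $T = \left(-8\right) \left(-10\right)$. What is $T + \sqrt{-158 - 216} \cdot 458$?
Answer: $80 + 458 i \sqrt{374} \approx 80.0 + 8857.3 i$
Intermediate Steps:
$T = 80$
$T + \sqrt{-158 - 216} \cdot 458 = 80 + \sqrt{-158 - 216} \cdot 458 = 80 + \sqrt{-374} \cdot 458 = 80 + i \sqrt{374} \cdot 458 = 80 + 458 i \sqrt{374}$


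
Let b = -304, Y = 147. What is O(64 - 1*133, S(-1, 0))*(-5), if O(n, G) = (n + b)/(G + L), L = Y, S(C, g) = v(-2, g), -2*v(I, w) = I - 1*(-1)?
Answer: 746/59 ≈ 12.644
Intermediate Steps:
v(I, w) = -½ - I/2 (v(I, w) = -(I - 1*(-1))/2 = -(I + 1)/2 = -(1 + I)/2 = -½ - I/2)
S(C, g) = ½ (S(C, g) = -½ - ½*(-2) = -½ + 1 = ½)
L = 147
O(n, G) = (-304 + n)/(147 + G) (O(n, G) = (n - 304)/(G + 147) = (-304 + n)/(147 + G))
O(64 - 1*133, S(-1, 0))*(-5) = ((-304 + (64 - 1*133))/(147 + ½))*(-5) = ((-304 + (64 - 133))/(295/2))*(-5) = (2*(-304 - 69)/295)*(-5) = ((2/295)*(-373))*(-5) = -746/295*(-5) = 746/59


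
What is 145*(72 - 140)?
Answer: -9860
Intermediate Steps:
145*(72 - 140) = 145*(-68) = -9860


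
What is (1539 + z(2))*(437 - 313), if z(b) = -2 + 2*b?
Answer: 191084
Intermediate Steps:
(1539 + z(2))*(437 - 313) = (1539 + (-2 + 2*2))*(437 - 313) = (1539 + (-2 + 4))*124 = (1539 + 2)*124 = 1541*124 = 191084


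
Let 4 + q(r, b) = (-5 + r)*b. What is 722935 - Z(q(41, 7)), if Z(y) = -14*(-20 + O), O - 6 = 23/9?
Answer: 6504973/9 ≈ 7.2278e+5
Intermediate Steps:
O = 77/9 (O = 6 + 23/9 = 77/9 ≈ 8.5556)
q(r, b) = -4 + b*(-5 + r) (q(r, b) = -4 + (-5 + r)*b = -4 + b*(-5 + r))
Z(y) = 1442/9 (Z(y) = -14*(-20 + 77/9) = -14*(-103/9) = 1442/9)
722935 - Z(q(41, 7)) = 722935 - 1*1442/9 = 722935 - 1442/9 = 6504973/9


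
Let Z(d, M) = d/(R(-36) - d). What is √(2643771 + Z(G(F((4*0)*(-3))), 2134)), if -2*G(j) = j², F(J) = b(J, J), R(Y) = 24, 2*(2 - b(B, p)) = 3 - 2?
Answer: 3*√1318654202/67 ≈ 1626.0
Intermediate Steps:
b(B, p) = 3/2 (b(B, p) = 2 - (3 - 2)/2 = 2 - ½*1 = 2 - ½ = 3/2)
F(J) = 3/2
G(j) = -j²/2
Z(d, M) = d/(24 - d)
√(2643771 + Z(G(F((4*0)*(-3))), 2134)) = √(2643771 - (-(3/2)²/2)/(-24 - (3/2)²/2)) = √(2643771 - (-½*9/4)/(-24 - ½*9/4)) = √(2643771 - 1*(-9/8)/(-24 - 9/8)) = √(2643771 - 1*(-9/8)/(-201/8)) = √(2643771 - 1*(-9/8)*(-8/201)) = √(2643771 - 3/67) = √(177132654/67) = 3*√1318654202/67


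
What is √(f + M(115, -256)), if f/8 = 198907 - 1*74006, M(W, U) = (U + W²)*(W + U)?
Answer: I*√829421 ≈ 910.73*I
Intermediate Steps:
M(W, U) = (U + W)*(U + W²) (M(W, U) = (U + W²)*(U + W) = (U + W)*(U + W²))
f = 999208 (f = 8*(198907 - 1*74006) = 8*(198907 - 74006) = 8*124901 = 999208)
√(f + M(115, -256)) = √(999208 + ((-256)² + 115³ - 256*115 - 256*115²)) = √(999208 + (65536 + 1520875 - 29440 - 256*13225)) = √(999208 + (65536 + 1520875 - 29440 - 3385600)) = √(999208 - 1828629) = √(-829421) = I*√829421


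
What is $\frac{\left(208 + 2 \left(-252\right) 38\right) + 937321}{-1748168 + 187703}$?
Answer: $- \frac{918377}{1560465} \approx -0.58853$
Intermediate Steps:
$\frac{\left(208 + 2 \left(-252\right) 38\right) + 937321}{-1748168 + 187703} = \frac{\left(208 - 19152\right) + 937321}{-1560465} = \left(\left(208 - 19152\right) + 937321\right) \left(- \frac{1}{1560465}\right) = \left(-18944 + 937321\right) \left(- \frac{1}{1560465}\right) = 918377 \left(- \frac{1}{1560465}\right) = - \frac{918377}{1560465}$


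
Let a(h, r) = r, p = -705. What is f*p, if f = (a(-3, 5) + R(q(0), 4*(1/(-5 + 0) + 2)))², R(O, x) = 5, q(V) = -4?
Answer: -70500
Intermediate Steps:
f = 100 (f = (5 + 5)² = 10² = 100)
f*p = 100*(-705) = -70500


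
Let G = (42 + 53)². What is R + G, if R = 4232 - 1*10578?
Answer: 2679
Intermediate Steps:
R = -6346 (R = 4232 - 10578 = -6346)
G = 9025 (G = 95² = 9025)
R + G = -6346 + 9025 = 2679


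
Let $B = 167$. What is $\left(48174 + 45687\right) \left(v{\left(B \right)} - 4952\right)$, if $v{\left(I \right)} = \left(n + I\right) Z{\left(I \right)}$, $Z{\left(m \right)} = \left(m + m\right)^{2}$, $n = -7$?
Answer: $1674856434888$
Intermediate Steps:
$Z{\left(m \right)} = 4 m^{2}$ ($Z{\left(m \right)} = \left(2 m\right)^{2} = 4 m^{2}$)
$v{\left(I \right)} = 4 I^{2} \left(-7 + I\right)$ ($v{\left(I \right)} = \left(-7 + I\right) 4 I^{2} = 4 I^{2} \left(-7 + I\right)$)
$\left(48174 + 45687\right) \left(v{\left(B \right)} - 4952\right) = \left(48174 + 45687\right) \left(4 \cdot 167^{2} \left(-7 + 167\right) - 4952\right) = 93861 \left(4 \cdot 27889 \cdot 160 - 4952\right) = 93861 \left(17848960 - 4952\right) = 93861 \cdot 17844008 = 1674856434888$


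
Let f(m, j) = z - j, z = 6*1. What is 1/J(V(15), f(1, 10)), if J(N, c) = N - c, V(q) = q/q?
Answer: ⅕ ≈ 0.20000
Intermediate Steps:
V(q) = 1
z = 6
f(m, j) = 6 - j
1/J(V(15), f(1, 10)) = 1/(1 - (6 - 1*10)) = 1/(1 - (6 - 10)) = 1/(1 - 1*(-4)) = 1/(1 + 4) = 1/5 = ⅕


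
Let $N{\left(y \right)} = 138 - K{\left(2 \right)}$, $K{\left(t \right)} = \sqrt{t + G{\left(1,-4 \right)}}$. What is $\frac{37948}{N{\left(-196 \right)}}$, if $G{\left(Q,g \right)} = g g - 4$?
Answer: $\frac{2618412}{9515} + \frac{18974 \sqrt{14}}{9515} \approx 282.65$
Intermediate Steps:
$G{\left(Q,g \right)} = -4 + g^{2}$ ($G{\left(Q,g \right)} = g^{2} - 4 = -4 + g^{2}$)
$K{\left(t \right)} = \sqrt{12 + t}$ ($K{\left(t \right)} = \sqrt{t - \left(4 - \left(-4\right)^{2}\right)} = \sqrt{t + \left(-4 + 16\right)} = \sqrt{t + 12} = \sqrt{12 + t}$)
$N{\left(y \right)} = 138 - \sqrt{14}$ ($N{\left(y \right)} = 138 - \sqrt{12 + 2} = 138 - \sqrt{14}$)
$\frac{37948}{N{\left(-196 \right)}} = \frac{37948}{138 - \sqrt{14}}$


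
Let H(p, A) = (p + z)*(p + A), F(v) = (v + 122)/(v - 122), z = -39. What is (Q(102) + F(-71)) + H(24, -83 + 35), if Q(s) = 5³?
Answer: 93554/193 ≈ 484.74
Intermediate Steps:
Q(s) = 125
F(v) = (122 + v)/(-122 + v)
H(p, A) = (-39 + p)*(A + p) (H(p, A) = (p - 39)*(p + A) = (-39 + p)*(A + p))
(Q(102) + F(-71)) + H(24, -83 + 35) = (125 + (122 - 71)/(-122 - 71)) + (24² - 39*(-83 + 35) - 39*24 + (-83 + 35)*24) = (125 + 51/(-193)) + (576 - 39*(-48) - 936 - 48*24) = (125 - 1/193*51) + (576 + 1872 - 936 - 1152) = (125 - 51/193) + 360 = 24074/193 + 360 = 93554/193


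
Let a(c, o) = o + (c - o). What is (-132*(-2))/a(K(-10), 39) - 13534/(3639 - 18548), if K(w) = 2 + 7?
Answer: 1352594/44727 ≈ 30.241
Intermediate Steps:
K(w) = 9
a(c, o) = c
(-132*(-2))/a(K(-10), 39) - 13534/(3639 - 18548) = -132*(-2)/9 - 13534/(3639 - 18548) = 264*(⅑) - 13534/(-14909) = 88/3 - 13534*(-1/14909) = 88/3 + 13534/14909 = 1352594/44727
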